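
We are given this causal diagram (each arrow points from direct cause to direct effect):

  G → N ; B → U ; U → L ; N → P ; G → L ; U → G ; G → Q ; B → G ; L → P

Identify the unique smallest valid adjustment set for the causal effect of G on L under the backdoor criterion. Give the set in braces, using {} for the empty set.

Variables eligible for adjustment (non-descendants of G, excluding G and L): {B, U}.
Backdoor paths from G to L:
  P1: G <- B -> U -> L
  P2: G <- U -> L
The empty set is not sufficient: P1 (G <- B -> U -> L) has no collider blocking it and no conditioned non-collider, so it is open.
Try {U}:
  P1: blocked at chain node U ∈ conditioning set.
  P2: blocked at fork node U ∈ conditioning set.
{U} contains no descendant of G and blocks every backdoor path.
No other singleton works — e.g. {B} leaves P2 open — so {U} is the unique smallest valid adjustment set.

{U}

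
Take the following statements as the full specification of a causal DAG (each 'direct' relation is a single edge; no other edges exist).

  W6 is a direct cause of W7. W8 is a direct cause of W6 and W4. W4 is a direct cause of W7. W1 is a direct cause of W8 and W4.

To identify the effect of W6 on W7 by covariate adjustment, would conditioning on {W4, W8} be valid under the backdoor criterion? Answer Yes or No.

Yes

Backdoor paths from W6 to W7 (paths whose first edge points into W6):
  P1: W6 <- W8 <- W1 -> W4 -> W7
  P2: W6 <- W8 -> W4 -> W7
Condition 1 (no descendant of W6 in the set): holds — descendants of W6 are {W7}; none are in {W4, W8}.
Condition 2 (every backdoor path blocked by {W4, W8}):
  P1: blocked at chain node W8 ∈ conditioning set.
  P2: blocked at fork node W8 ∈ conditioning set.
{W4, W8} satisfies the backdoor criterion.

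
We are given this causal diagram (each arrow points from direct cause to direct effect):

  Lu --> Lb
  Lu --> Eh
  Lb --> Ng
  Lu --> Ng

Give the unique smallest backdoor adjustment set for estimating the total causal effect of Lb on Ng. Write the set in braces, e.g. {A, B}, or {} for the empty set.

Variables eligible for adjustment (non-descendants of Lb, excluding Lb and Ng): {Eh, Lu}.
Backdoor paths from Lb to Ng:
  P1: Lb <- Lu -> Ng
The empty set is not sufficient: P1 (Lb <- Lu -> Ng) has no collider blocking it and no conditioned non-collider, so it is open.
Try {Lu}:
  P1: blocked at fork node Lu ∈ conditioning set.
{Lu} contains no descendant of Lb and blocks every backdoor path.
No other singleton works — e.g. {Eh} leaves P1 open — so {Lu} is the unique smallest valid adjustment set.

{Lu}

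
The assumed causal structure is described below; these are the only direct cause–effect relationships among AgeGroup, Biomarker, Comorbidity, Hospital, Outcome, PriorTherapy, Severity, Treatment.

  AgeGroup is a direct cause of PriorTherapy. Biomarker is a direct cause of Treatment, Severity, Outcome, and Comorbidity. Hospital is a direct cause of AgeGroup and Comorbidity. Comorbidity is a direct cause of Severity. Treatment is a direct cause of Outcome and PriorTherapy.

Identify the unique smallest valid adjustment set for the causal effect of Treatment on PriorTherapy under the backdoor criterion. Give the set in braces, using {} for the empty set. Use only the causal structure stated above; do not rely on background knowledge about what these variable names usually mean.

Variables eligible for adjustment (non-descendants of Treatment, excluding Treatment and PriorTherapy): {AgeGroup, Biomarker, Comorbidity, Hospital, Severity}.
Backdoor paths from Treatment to PriorTherapy:
  P1: Treatment <- Biomarker -> Comorbidity <- Hospital -> AgeGroup -> PriorTherapy
  P2: Treatment <- Biomarker -> Severity <- Comorbidity <- Hospital -> AgeGroup -> PriorTherapy
Each backdoor path contains an unconditioned collider, so every path is already blocked with the empty conditioning set:
  P1: blocked at collider Comorbidity (neither it nor any descendant is in the conditioning set).
  P2: blocked at collider Severity (neither it nor any descendant is in the conditioning set).
The empty set is therefore the unique smallest valid set.

{}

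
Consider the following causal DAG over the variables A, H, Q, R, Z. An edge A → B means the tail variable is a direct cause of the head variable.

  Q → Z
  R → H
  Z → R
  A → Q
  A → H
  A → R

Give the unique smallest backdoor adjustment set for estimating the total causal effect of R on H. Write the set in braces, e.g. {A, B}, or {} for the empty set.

{A}

Variables eligible for adjustment (non-descendants of R, excluding R and H): {A, Q, Z}.
Backdoor paths from R to H:
  P1: R <- A -> H
  P2: R <- Z <- Q <- A -> H
The empty set is not sufficient: P1 (R <- A -> H) has no collider blocking it and no conditioned non-collider, so it is open.
Try {A}:
  P1: blocked at fork node A ∈ conditioning set.
  P2: blocked at fork node A ∈ conditioning set.
{A} contains no descendant of R and blocks every backdoor path.
No other singleton works — e.g. {Q} leaves P1 open — so {A} is the unique smallest valid adjustment set.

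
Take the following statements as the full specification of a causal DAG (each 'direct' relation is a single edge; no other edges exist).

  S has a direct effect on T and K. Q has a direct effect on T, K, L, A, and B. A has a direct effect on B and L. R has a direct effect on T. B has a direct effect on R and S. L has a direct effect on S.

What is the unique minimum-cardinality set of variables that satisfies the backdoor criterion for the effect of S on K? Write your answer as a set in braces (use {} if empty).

{Q}

Variables eligible for adjustment (non-descendants of S, excluding S and K): {A, B, L, Q, R}.
Backdoor paths from S to K:
  P1: S <- L <- Q -> K
  P2: S <- L <- A <- Q -> K
  P3: S <- L <- A -> B <- Q -> K
  P4: S <- L <- A -> B -> R -> T <- Q -> K
  P5: S <- B <- Q -> K
  P6: S <- B <- A <- Q -> K
  P7: S <- B <- A -> L <- Q -> K
  P8: S <- B -> R -> T <- Q -> K
The empty set is not sufficient: P1 (S <- L <- Q -> K) has no collider blocking it and no conditioned non-collider, so it is open.
Try {Q}:
  P1: blocked at fork node Q ∈ conditioning set.
  P2: blocked at fork node Q ∈ conditioning set.
  P3: blocked at collider B (neither it nor any descendant is in the conditioning set).
  P4: blocked at collider T (neither it nor any descendant is in the conditioning set).
  P5: blocked at fork node Q ∈ conditioning set.
  P6: blocked at fork node Q ∈ conditioning set.
  P7: blocked at collider L (neither it nor any descendant is in the conditioning set).
  P8: blocked at collider T (neither it nor any descendant is in the conditioning set).
{Q} contains no descendant of S and blocks every backdoor path.
No other singleton works — e.g. {A} leaves P1 open — so {Q} is the unique smallest valid adjustment set.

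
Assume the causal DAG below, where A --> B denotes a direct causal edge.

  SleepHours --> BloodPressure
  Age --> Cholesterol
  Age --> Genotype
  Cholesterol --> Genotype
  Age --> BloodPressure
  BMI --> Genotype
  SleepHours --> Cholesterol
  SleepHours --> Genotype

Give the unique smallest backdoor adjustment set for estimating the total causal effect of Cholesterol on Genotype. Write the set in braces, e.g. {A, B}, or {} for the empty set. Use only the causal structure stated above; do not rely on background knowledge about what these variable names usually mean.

Variables eligible for adjustment (non-descendants of Cholesterol, excluding Cholesterol and Genotype): {Age, BMI, BloodPressure, SleepHours}.
Backdoor paths from Cholesterol to Genotype:
  P1: Cholesterol <- SleepHours -> BloodPressure <- Age -> Genotype
  P2: Cholesterol <- SleepHours -> Genotype
  P3: Cholesterol <- Age -> BloodPressure <- SleepHours -> Genotype
  P4: Cholesterol <- Age -> Genotype
The empty set is not sufficient: P2 (Cholesterol <- SleepHours -> Genotype) has no collider blocking it and no conditioned non-collider, so it is open.
Try {Age, SleepHours}:
  P1: blocked at fork node SleepHours ∈ conditioning set.
  P2: blocked at fork node SleepHours ∈ conditioning set.
  P3: blocked at fork node Age ∈ conditioning set.
  P4: blocked at fork node Age ∈ conditioning set.
{Age, SleepHours} contains no descendant of Cholesterol and blocks every backdoor path.
Every element of {Age, SleepHours} is needed (dropping Age leaves P4 open; dropping SleepHours leaves P2 open), so no proper subset is valid.
Among all size-2 subsets of the eligible variables, only {Age, SleepHours} blocks every backdoor path, so it is the unique smallest valid adjustment set.

{Age, SleepHours}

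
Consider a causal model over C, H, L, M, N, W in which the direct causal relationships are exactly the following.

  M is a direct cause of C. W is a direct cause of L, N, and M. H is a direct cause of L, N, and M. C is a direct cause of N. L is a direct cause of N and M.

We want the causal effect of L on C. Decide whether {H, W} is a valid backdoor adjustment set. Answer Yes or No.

Backdoor paths from L to C (paths whose first edge points into L):
  P1: L <- H -> M <- W -> N <- C
  P2: L <- H -> M -> C
  P3: L <- H -> N <- W -> M -> C
  P4: L <- H -> N <- C
  P5: L <- W -> M <- H -> N <- C
  P6: L <- W -> M -> C
  P7: L <- W -> N <- H -> M -> C
  P8: L <- W -> N <- C
Condition 1 (no descendant of L in the set): holds — descendants of L are {C, M, N}; none are in {H, W}.
Condition 2 (every backdoor path blocked by {H, W}):
  P1: blocked at fork node H ∈ conditioning set.
  P2: blocked at fork node H ∈ conditioning set.
  P3: blocked at fork node H ∈ conditioning set.
  P4: blocked at fork node H ∈ conditioning set.
  P5: blocked at fork node W ∈ conditioning set.
  P6: blocked at fork node W ∈ conditioning set.
  P7: blocked at fork node W ∈ conditioning set.
  P8: blocked at fork node W ∈ conditioning set.
{H, W} satisfies the backdoor criterion.

Yes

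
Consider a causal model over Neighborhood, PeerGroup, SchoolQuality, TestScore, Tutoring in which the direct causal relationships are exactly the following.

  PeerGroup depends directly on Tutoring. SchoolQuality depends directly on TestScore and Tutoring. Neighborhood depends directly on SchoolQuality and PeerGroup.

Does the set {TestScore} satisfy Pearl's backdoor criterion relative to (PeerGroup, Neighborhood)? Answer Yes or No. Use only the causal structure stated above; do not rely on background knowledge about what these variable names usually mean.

Backdoor paths from PeerGroup to Neighborhood (paths whose first edge points into PeerGroup):
  P1: PeerGroup <- Tutoring -> SchoolQuality -> Neighborhood
Condition 1 (no descendant of PeerGroup in the set): holds — descendants of PeerGroup are {Neighborhood}; none are in {TestScore}.
Condition 2 (every backdoor path blocked by {TestScore}):
  P1: open — no interior node is in the conditioning set.
{TestScore} does not satisfy the backdoor criterion.

No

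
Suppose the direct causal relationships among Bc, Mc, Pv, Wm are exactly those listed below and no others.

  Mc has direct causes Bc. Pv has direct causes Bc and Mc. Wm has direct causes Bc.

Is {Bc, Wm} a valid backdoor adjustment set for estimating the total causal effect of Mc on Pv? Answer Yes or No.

Backdoor paths from Mc to Pv (paths whose first edge points into Mc):
  P1: Mc <- Bc -> Pv
Condition 1 (no descendant of Mc in the set): holds — descendants of Mc are {Pv}; none are in {Bc, Wm}.
Condition 2 (every backdoor path blocked by {Bc, Wm}):
  P1: blocked at fork node Bc ∈ conditioning set.
{Bc, Wm} satisfies the backdoor criterion.

Yes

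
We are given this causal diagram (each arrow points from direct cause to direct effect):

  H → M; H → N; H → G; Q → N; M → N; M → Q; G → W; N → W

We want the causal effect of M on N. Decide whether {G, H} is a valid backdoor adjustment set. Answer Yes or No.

Yes

Backdoor paths from M to N (paths whose first edge points into M):
  P1: M <- H -> G -> W <- N
  P2: M <- H -> N
Condition 1 (no descendant of M in the set): holds — descendants of M are {N, Q, W}; none are in {G, H}.
Condition 2 (every backdoor path blocked by {G, H}):
  P1: blocked at fork node H ∈ conditioning set.
  P2: blocked at fork node H ∈ conditioning set.
{G, H} satisfies the backdoor criterion.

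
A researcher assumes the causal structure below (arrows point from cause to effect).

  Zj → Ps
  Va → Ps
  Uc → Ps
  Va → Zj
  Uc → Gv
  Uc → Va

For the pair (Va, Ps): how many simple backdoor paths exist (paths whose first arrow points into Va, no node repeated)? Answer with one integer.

A backdoor path from Va to Ps is any simple undirected path whose first edge points into Va (i.e. leaves Va via a parent).
Parents of Va: {Uc}.
Enumerating:
  P1: Va <- Uc -> Ps
That exhausts the simple backdoor paths. Count: 1.

1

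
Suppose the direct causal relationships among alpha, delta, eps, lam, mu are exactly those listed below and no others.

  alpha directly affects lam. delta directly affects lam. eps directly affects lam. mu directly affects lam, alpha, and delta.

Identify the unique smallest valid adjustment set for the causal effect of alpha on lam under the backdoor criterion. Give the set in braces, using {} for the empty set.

Variables eligible for adjustment (non-descendants of alpha, excluding alpha and lam): {delta, eps, mu}.
Backdoor paths from alpha to lam:
  P1: alpha <- mu -> delta -> lam
  P2: alpha <- mu -> lam
The empty set is not sufficient: P1 (alpha <- mu -> delta -> lam) has no collider blocking it and no conditioned non-collider, so it is open.
Try {mu}:
  P1: blocked at fork node mu ∈ conditioning set.
  P2: blocked at fork node mu ∈ conditioning set.
{mu} contains no descendant of alpha and blocks every backdoor path.
No other singleton works — e.g. {delta} leaves P2 open — so {mu} is the unique smallest valid adjustment set.

{mu}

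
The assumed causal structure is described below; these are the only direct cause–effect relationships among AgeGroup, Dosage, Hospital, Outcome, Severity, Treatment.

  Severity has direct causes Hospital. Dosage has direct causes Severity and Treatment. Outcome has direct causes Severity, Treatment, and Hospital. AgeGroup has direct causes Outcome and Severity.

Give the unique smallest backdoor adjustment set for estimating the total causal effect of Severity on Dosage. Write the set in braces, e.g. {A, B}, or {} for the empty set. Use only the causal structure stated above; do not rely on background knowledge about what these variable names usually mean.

{}

Variables eligible for adjustment (non-descendants of Severity, excluding Severity and Dosage): {Hospital, Treatment}.
Backdoor paths from Severity to Dosage:
  P1: Severity <- Hospital -> Outcome <- Treatment -> Dosage
Each backdoor path contains an unconditioned collider, so every path is already blocked with the empty conditioning set:
  P1: blocked at collider Outcome (neither it nor any descendant is in the conditioning set).
The empty set is therefore the unique smallest valid set.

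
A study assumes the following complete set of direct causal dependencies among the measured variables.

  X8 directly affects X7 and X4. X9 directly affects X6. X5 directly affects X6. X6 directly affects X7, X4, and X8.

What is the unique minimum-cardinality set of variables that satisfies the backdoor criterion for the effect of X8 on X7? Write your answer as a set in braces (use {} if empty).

Variables eligible for adjustment (non-descendants of X8, excluding X8 and X7): {X5, X6, X9}.
Backdoor paths from X8 to X7:
  P1: X8 <- X6 -> X7
The empty set is not sufficient: P1 (X8 <- X6 -> X7) has no collider blocking it and no conditioned non-collider, so it is open.
Try {X6}:
  P1: blocked at fork node X6 ∈ conditioning set.
{X6} contains no descendant of X8 and blocks every backdoor path.
No other singleton works — e.g. {X5} leaves P1 open — so {X6} is the unique smallest valid adjustment set.

{X6}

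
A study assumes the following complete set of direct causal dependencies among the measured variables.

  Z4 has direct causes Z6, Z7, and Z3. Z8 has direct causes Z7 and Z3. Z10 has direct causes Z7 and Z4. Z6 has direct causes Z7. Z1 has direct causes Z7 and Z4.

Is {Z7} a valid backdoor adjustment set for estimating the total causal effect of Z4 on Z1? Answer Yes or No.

Yes

Backdoor paths from Z4 to Z1 (paths whose first edge points into Z4):
  P1: Z4 <- Z7 -> Z1
  P2: Z4 <- Z3 -> Z8 <- Z7 -> Z1
  P3: Z4 <- Z6 <- Z7 -> Z1
Condition 1 (no descendant of Z4 in the set): holds — descendants of Z4 are {Z1, Z10}; none are in {Z7}.
Condition 2 (every backdoor path blocked by {Z7}):
  P1: blocked at fork node Z7 ∈ conditioning set.
  P2: blocked at collider Z8 (neither it nor any descendant is in the conditioning set).
  P3: blocked at fork node Z7 ∈ conditioning set.
{Z7} satisfies the backdoor criterion.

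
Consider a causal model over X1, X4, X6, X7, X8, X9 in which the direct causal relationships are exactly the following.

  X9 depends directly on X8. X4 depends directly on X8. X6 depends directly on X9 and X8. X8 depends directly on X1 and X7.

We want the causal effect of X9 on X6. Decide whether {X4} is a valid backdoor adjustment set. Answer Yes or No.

Backdoor paths from X9 to X6 (paths whose first edge points into X9):
  P1: X9 <- X8 -> X6
Condition 1 (no descendant of X9 in the set): holds — descendants of X9 are {X6}; none are in {X4}.
Condition 2 (every backdoor path blocked by {X4}):
  P1: open — no interior node is in the conditioning set.
{X4} does not satisfy the backdoor criterion.

No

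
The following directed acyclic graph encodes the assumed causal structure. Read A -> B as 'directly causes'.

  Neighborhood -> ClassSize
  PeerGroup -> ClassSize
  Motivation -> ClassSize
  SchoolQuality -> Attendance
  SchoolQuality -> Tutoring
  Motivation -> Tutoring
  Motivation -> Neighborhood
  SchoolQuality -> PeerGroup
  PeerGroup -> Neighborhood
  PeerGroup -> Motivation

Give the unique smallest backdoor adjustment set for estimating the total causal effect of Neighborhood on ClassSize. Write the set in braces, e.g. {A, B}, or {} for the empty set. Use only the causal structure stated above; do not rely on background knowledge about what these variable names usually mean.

{Motivation, PeerGroup}

Variables eligible for adjustment (non-descendants of Neighborhood, excluding Neighborhood and ClassSize): {Attendance, Motivation, PeerGroup, SchoolQuality, Tutoring}.
Backdoor paths from Neighborhood to ClassSize:
  P1: Neighborhood <- PeerGroup <- SchoolQuality -> Tutoring <- Motivation -> ClassSize
  P2: Neighborhood <- PeerGroup -> Motivation -> ClassSize
  P3: Neighborhood <- PeerGroup -> ClassSize
  P4: Neighborhood <- Motivation <- PeerGroup -> ClassSize
  P5: Neighborhood <- Motivation -> ClassSize
  P6: Neighborhood <- Motivation -> Tutoring <- SchoolQuality -> PeerGroup -> ClassSize
The empty set is not sufficient: P2 (Neighborhood <- PeerGroup -> Motivation -> ClassSize) has no collider blocking it and no conditioned non-collider, so it is open.
Try {Motivation, PeerGroup}:
  P1: blocked at chain node PeerGroup ∈ conditioning set.
  P2: blocked at fork node PeerGroup ∈ conditioning set.
  P3: blocked at fork node PeerGroup ∈ conditioning set.
  P4: blocked at chain node Motivation ∈ conditioning set.
  P5: blocked at fork node Motivation ∈ conditioning set.
  P6: blocked at fork node Motivation ∈ conditioning set.
{Motivation, PeerGroup} contains no descendant of Neighborhood and blocks every backdoor path.
Every element of {Motivation, PeerGroup} is needed (dropping Motivation leaves P5 open; dropping PeerGroup leaves P3 open), so no proper subset is valid.
Among all size-2 subsets of the eligible variables, only {Motivation, PeerGroup} blocks every backdoor path, so it is the unique smallest valid adjustment set.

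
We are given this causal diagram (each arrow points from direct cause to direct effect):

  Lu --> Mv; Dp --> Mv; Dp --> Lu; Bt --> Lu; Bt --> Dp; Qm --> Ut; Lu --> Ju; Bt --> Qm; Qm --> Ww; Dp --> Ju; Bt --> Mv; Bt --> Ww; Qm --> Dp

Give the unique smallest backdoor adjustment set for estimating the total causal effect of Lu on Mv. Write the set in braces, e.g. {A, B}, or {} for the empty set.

{Bt, Dp}

Variables eligible for adjustment (non-descendants of Lu, excluding Lu and Mv): {Bt, Dp, Qm, Ut, Ww}.
Backdoor paths from Lu to Mv:
  P1: Lu <- Bt -> Qm -> Dp -> Mv
  P2: Lu <- Bt -> Dp -> Mv
  P3: Lu <- Bt -> Ww <- Qm -> Dp -> Mv
  P4: Lu <- Bt -> Mv
  P5: Lu <- Dp <- Bt -> Mv
  P6: Lu <- Dp <- Qm <- Bt -> Mv
  P7: Lu <- Dp <- Qm -> Ww <- Bt -> Mv
  P8: Lu <- Dp -> Mv
The empty set is not sufficient: P1 (Lu <- Bt -> Qm -> Dp -> Mv) has no collider blocking it and no conditioned non-collider, so it is open.
Try {Bt, Dp}:
  P1: blocked at fork node Bt ∈ conditioning set.
  P2: blocked at fork node Bt ∈ conditioning set.
  P3: blocked at fork node Bt ∈ conditioning set.
  P4: blocked at fork node Bt ∈ conditioning set.
  P5: blocked at chain node Dp ∈ conditioning set.
  P6: blocked at chain node Dp ∈ conditioning set.
  P7: blocked at chain node Dp ∈ conditioning set.
  P8: blocked at fork node Dp ∈ conditioning set.
{Bt, Dp} contains no descendant of Lu and blocks every backdoor path.
Every element of {Bt, Dp} is needed (dropping Bt leaves P4 open; dropping Dp leaves P8 open), so no proper subset is valid.
Among all size-2 subsets of the eligible variables, only {Bt, Dp} blocks every backdoor path, so it is the unique smallest valid adjustment set.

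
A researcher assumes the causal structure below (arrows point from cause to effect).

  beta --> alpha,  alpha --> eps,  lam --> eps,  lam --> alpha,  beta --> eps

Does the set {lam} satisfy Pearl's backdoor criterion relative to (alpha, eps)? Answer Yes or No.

No

Backdoor paths from alpha to eps (paths whose first edge points into alpha):
  P1: alpha <- beta -> eps
  P2: alpha <- lam -> eps
Condition 1 (no descendant of alpha in the set): holds — descendants of alpha are {eps}; none are in {lam}.
Condition 2 (every backdoor path blocked by {lam}):
  P1: open — no interior node is in the conditioning set.
  P2: blocked at fork node lam ∈ conditioning set.
{lam} does not satisfy the backdoor criterion.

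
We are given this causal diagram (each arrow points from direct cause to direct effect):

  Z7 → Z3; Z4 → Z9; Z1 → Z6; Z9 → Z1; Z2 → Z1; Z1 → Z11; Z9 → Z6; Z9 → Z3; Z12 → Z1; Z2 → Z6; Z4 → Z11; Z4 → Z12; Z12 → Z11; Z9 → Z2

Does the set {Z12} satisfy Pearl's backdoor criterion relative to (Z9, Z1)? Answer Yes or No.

Backdoor paths from Z9 to Z1 (paths whose first edge points into Z9):
  P1: Z9 <- Z4 -> Z12 -> Z1
  P2: Z9 <- Z4 -> Z12 -> Z11 <- Z1
  P3: Z9 <- Z4 -> Z11 <- Z12 -> Z1
  P4: Z9 <- Z4 -> Z11 <- Z1
Condition 1 (no descendant of Z9 in the set): holds — descendants of Z9 are {Z1, Z11, Z2, Z3, Z6}; none are in {Z12}.
Condition 2 (every backdoor path blocked by {Z12}):
  P1: blocked at chain node Z12 ∈ conditioning set.
  P2: blocked at chain node Z12 ∈ conditioning set.
  P3: blocked at collider Z11 (neither it nor any descendant is in the conditioning set).
  P4: blocked at collider Z11 (neither it nor any descendant is in the conditioning set).
{Z12} satisfies the backdoor criterion.

Yes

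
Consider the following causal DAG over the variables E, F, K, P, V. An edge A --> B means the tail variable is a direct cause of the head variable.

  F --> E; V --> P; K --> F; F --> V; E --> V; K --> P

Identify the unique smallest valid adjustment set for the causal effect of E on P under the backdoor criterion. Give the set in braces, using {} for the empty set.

{F}

Variables eligible for adjustment (non-descendants of E, excluding E and P): {F, K}.
Backdoor paths from E to P:
  P1: E <- F <- K -> P
  P2: E <- F -> V -> P
The empty set is not sufficient: P1 (E <- F <- K -> P) has no collider blocking it and no conditioned non-collider, so it is open.
Try {F}:
  P1: blocked at chain node F ∈ conditioning set.
  P2: blocked at fork node F ∈ conditioning set.
{F} contains no descendant of E and blocks every backdoor path.
No other singleton works — e.g. {K} leaves P2 open — so {F} is the unique smallest valid adjustment set.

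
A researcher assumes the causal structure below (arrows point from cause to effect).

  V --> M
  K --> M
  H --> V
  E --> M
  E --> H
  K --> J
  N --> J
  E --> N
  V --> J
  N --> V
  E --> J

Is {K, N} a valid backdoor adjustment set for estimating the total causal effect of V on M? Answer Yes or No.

Backdoor paths from V to M (paths whose first edge points into V):
  P1: V <- H <- E -> N -> J <- K -> M
  P2: V <- H <- E -> J <- K -> M
  P3: V <- H <- E -> M
  P4: V <- N <- E -> J <- K -> M
  P5: V <- N <- E -> M
  P6: V <- N -> J <- E -> M
  P7: V <- N -> J <- K -> M
Condition 1 (no descendant of V in the set): holds — descendants of V are {J, M}; none are in {K, N}.
Condition 2 (every backdoor path blocked by {K, N}):
  P1: blocked at chain node N ∈ conditioning set.
  P2: blocked at collider J (neither it nor any descendant is in the conditioning set).
  P3: open — no interior node is in the conditioning set.
  P4: blocked at chain node N ∈ conditioning set.
  P5: blocked at chain node N ∈ conditioning set.
  P6: blocked at fork node N ∈ conditioning set.
  P7: blocked at fork node N ∈ conditioning set.
{K, N} does not satisfy the backdoor criterion.

No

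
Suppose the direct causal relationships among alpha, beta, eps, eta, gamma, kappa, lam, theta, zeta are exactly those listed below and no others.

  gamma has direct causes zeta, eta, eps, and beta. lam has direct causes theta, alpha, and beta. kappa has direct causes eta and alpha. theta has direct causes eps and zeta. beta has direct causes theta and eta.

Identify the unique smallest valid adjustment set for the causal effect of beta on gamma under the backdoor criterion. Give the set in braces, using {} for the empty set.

{eta, theta}

Variables eligible for adjustment (non-descendants of beta, excluding beta and gamma): {alpha, eps, eta, kappa, theta, zeta}.
Backdoor paths from beta to gamma:
  P1: beta <- eta -> kappa <- alpha -> lam <- theta <- eps -> gamma
  P2: beta <- eta -> kappa <- alpha -> lam <- theta <- zeta -> gamma
  P3: beta <- eta -> gamma
  P4: beta <- theta <- eps -> gamma
  P5: beta <- theta <- zeta -> gamma
  P6: beta <- theta -> lam <- alpha -> kappa <- eta -> gamma
The empty set is not sufficient: P3 (beta <- eta -> gamma) has no collider blocking it and no conditioned non-collider, so it is open.
Try {eta, theta}:
  P1: blocked at fork node eta ∈ conditioning set.
  P2: blocked at fork node eta ∈ conditioning set.
  P3: blocked at fork node eta ∈ conditioning set.
  P4: blocked at chain node theta ∈ conditioning set.
  P5: blocked at chain node theta ∈ conditioning set.
  P6: blocked at fork node theta ∈ conditioning set.
{eta, theta} contains no descendant of beta and blocks every backdoor path.
Every element of {eta, theta} is needed (dropping eta leaves P3 open; dropping theta leaves P4 open), so no proper subset is valid.
Among all size-2 subsets of the eligible variables, only {eta, theta} blocks every backdoor path, so it is the unique smallest valid adjustment set.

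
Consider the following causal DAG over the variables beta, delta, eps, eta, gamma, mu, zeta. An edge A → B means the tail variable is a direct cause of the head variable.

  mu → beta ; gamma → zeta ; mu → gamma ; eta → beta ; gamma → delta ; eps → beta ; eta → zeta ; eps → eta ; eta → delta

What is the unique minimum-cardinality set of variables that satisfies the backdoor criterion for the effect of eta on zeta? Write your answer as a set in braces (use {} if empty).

{}

Variables eligible for adjustment (non-descendants of eta, excluding eta and zeta): {eps, gamma, mu}.
Backdoor paths from eta to zeta:
  P1: eta <- eps -> beta <- mu -> gamma -> zeta
Each backdoor path contains an unconditioned collider, so every path is already blocked with the empty conditioning set:
  P1: blocked at collider beta (neither it nor any descendant is in the conditioning set).
The empty set is therefore the unique smallest valid set.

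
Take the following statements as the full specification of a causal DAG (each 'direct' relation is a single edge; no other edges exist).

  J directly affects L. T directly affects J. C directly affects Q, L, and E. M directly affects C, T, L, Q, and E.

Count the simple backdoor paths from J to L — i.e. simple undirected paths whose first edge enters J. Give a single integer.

4

A backdoor path from J to L is any simple undirected path whose first edge points into J (i.e. leaves J via a parent).
Parents of J: {T}.
Enumerating:
  P1: J <- T <- M -> C -> L
  P2: J <- T <- M -> L
  P3: J <- T <- M -> Q <- C -> L
  P4: J <- T <- M -> E <- C -> L
That exhausts the simple backdoor paths. Count: 4.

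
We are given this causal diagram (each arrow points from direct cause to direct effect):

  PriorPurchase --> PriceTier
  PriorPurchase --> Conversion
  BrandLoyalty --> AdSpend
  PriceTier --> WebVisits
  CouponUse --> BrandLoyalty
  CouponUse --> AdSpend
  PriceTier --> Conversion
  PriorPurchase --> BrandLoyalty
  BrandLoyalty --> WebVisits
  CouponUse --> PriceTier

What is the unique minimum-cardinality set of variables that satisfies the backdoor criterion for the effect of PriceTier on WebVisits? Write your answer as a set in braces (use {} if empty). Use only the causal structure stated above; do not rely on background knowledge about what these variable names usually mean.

Variables eligible for adjustment (non-descendants of PriceTier, excluding PriceTier and WebVisits): {AdSpend, BrandLoyalty, CouponUse, PriorPurchase}.
Backdoor paths from PriceTier to WebVisits:
  P1: PriceTier <- PriorPurchase -> BrandLoyalty -> WebVisits
  P2: PriceTier <- CouponUse -> BrandLoyalty -> WebVisits
  P3: PriceTier <- CouponUse -> AdSpend <- BrandLoyalty -> WebVisits
The empty set is not sufficient: P1 (PriceTier <- PriorPurchase -> BrandLoyalty -> WebVisits) has no collider blocking it and no conditioned non-collider, so it is open.
Try {BrandLoyalty}:
  P1: blocked at chain node BrandLoyalty ∈ conditioning set.
  P2: blocked at chain node BrandLoyalty ∈ conditioning set.
  P3: blocked at collider AdSpend (neither it nor any descendant is in the conditioning set).
{BrandLoyalty} contains no descendant of PriceTier and blocks every backdoor path.
No other singleton works — e.g. {PriorPurchase} leaves P2 open — so {BrandLoyalty} is the unique smallest valid adjustment set.

{BrandLoyalty}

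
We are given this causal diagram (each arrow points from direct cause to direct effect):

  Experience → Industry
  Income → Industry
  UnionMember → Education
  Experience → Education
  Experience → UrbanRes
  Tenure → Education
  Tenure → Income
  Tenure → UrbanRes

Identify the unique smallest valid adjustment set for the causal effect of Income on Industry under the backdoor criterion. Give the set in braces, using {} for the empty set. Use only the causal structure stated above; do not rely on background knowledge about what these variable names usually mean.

Variables eligible for adjustment (non-descendants of Income, excluding Income and Industry): {Education, Experience, Tenure, UnionMember, UrbanRes}.
Backdoor paths from Income to Industry:
  P1: Income <- Tenure -> Education <- Experience -> Industry
  P2: Income <- Tenure -> UrbanRes <- Experience -> Industry
Each backdoor path contains an unconditioned collider, so every path is already blocked with the empty conditioning set:
  P1: blocked at collider Education (neither it nor any descendant is in the conditioning set).
  P2: blocked at collider UrbanRes (neither it nor any descendant is in the conditioning set).
The empty set is therefore the unique smallest valid set.

{}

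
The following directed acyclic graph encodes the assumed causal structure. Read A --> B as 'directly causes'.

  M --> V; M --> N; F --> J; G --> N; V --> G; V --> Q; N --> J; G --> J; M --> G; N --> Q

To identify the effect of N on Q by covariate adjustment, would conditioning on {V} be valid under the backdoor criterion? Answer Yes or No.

Backdoor paths from N to Q (paths whose first edge points into N):
  P1: N <- M -> V -> Q
  P2: N <- M -> G <- V -> Q
  P3: N <- G <- M -> V -> Q
  P4: N <- G <- V -> Q
Condition 1 (no descendant of N in the set): holds — descendants of N are {J, Q}; none are in {V}.
Condition 2 (every backdoor path blocked by {V}):
  P1: blocked at chain node V ∈ conditioning set.
  P2: blocked at collider G (neither it nor any descendant is in the conditioning set).
  P3: blocked at chain node V ∈ conditioning set.
  P4: blocked at fork node V ∈ conditioning set.
{V} satisfies the backdoor criterion.

Yes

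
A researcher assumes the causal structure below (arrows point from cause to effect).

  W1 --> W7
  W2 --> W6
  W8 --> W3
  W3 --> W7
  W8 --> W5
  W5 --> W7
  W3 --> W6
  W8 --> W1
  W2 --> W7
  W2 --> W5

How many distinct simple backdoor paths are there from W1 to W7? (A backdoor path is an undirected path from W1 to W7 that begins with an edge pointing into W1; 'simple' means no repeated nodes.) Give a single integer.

A backdoor path from W1 to W7 is any simple undirected path whose first edge points into W1 (i.e. leaves W1 via a parent).
Parents of W1: {W8}.
Enumerating:
  P1: W1 <- W8 -> W5 <- W2 -> W6 <- W3 -> W7
  P2: W1 <- W8 -> W5 <- W2 -> W7
  P3: W1 <- W8 -> W5 -> W7
  P4: W1 <- W8 -> W3 -> W6 <- W2 -> W5 -> W7
  P5: W1 <- W8 -> W3 -> W6 <- W2 -> W7
  P6: W1 <- W8 -> W3 -> W7
That exhausts the simple backdoor paths. Count: 6.

6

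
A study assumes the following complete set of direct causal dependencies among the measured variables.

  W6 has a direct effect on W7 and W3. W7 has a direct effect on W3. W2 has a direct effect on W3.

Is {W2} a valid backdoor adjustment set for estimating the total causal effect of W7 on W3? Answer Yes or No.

No

Backdoor paths from W7 to W3 (paths whose first edge points into W7):
  P1: W7 <- W6 -> W3
Condition 1 (no descendant of W7 in the set): holds — descendants of W7 are {W3}; none are in {W2}.
Condition 2 (every backdoor path blocked by {W2}):
  P1: open — no interior node is in the conditioning set.
{W2} does not satisfy the backdoor criterion.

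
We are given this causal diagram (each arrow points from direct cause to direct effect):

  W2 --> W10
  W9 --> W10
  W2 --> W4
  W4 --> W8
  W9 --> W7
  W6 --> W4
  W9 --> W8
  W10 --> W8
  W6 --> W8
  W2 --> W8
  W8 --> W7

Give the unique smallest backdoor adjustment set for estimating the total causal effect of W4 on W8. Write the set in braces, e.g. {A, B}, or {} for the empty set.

Variables eligible for adjustment (non-descendants of W4, excluding W4 and W8): {W10, W2, W6, W9}.
Backdoor paths from W4 to W8:
  P1: W4 <- W6 -> W8
  P2: W4 <- W2 -> W10 <- W9 -> W8
  P3: W4 <- W2 -> W10 <- W9 -> W7 <- W8
  P4: W4 <- W2 -> W10 -> W8
  P5: W4 <- W2 -> W8
The empty set is not sufficient: P1 (W4 <- W6 -> W8) has no collider blocking it and no conditioned non-collider, so it is open.
Try {W2, W6}:
  P1: blocked at fork node W6 ∈ conditioning set.
  P2: blocked at fork node W2 ∈ conditioning set.
  P3: blocked at fork node W2 ∈ conditioning set.
  P4: blocked at fork node W2 ∈ conditioning set.
  P5: blocked at fork node W2 ∈ conditioning set.
{W2, W6} contains no descendant of W4 and blocks every backdoor path.
Every element of {W2, W6} is needed (dropping W2 leaves P4 open; dropping W6 leaves P1 open), so no proper subset is valid.
Among all size-2 subsets of the eligible variables, only {W2, W6} blocks every backdoor path, so it is the unique smallest valid adjustment set.

{W2, W6}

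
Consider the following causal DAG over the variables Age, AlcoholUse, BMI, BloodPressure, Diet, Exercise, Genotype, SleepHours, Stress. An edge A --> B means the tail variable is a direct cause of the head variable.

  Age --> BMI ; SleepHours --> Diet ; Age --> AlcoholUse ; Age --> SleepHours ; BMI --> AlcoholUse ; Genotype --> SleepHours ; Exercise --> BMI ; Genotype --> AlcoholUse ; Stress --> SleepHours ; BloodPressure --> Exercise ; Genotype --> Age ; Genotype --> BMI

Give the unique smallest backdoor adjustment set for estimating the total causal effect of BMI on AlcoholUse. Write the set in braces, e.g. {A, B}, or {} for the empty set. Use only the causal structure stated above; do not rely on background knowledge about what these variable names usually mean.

Variables eligible for adjustment (non-descendants of BMI, excluding BMI and AlcoholUse): {Age, BloodPressure, Diet, Exercise, Genotype, SleepHours, Stress}.
Backdoor paths from BMI to AlcoholUse:
  P1: BMI <- Genotype -> Age -> AlcoholUse
  P2: BMI <- Genotype -> SleepHours <- Age -> AlcoholUse
  P3: BMI <- Genotype -> AlcoholUse
  P4: BMI <- Age <- Genotype -> AlcoholUse
  P5: BMI <- Age -> SleepHours <- Genotype -> AlcoholUse
  P6: BMI <- Age -> AlcoholUse
The empty set is not sufficient: P1 (BMI <- Genotype -> Age -> AlcoholUse) has no collider blocking it and no conditioned non-collider, so it is open.
Try {Age, Genotype}:
  P1: blocked at fork node Genotype ∈ conditioning set.
  P2: blocked at fork node Genotype ∈ conditioning set.
  P3: blocked at fork node Genotype ∈ conditioning set.
  P4: blocked at chain node Age ∈ conditioning set.
  P5: blocked at fork node Age ∈ conditioning set.
  P6: blocked at fork node Age ∈ conditioning set.
{Age, Genotype} contains no descendant of BMI and blocks every backdoor path.
Every element of {Age, Genotype} is needed (dropping Age leaves P6 open; dropping Genotype leaves P3 open), so no proper subset is valid.
Among all size-2 subsets of the eligible variables, only {Age, Genotype} blocks every backdoor path, so it is the unique smallest valid adjustment set.

{Age, Genotype}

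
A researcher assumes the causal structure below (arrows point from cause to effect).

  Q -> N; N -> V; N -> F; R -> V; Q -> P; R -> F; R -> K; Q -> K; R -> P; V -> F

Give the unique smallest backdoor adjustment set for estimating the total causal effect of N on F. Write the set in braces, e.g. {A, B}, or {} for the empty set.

{}

Variables eligible for adjustment (non-descendants of N, excluding N and F): {K, P, Q, R}.
Backdoor paths from N to F:
  P1: N <- Q -> P <- R -> V -> F
  P2: N <- Q -> P <- R -> F
  P3: N <- Q -> K <- R -> V -> F
  P4: N <- Q -> K <- R -> F
Each backdoor path contains an unconditioned collider, so every path is already blocked with the empty conditioning set:
  P1: blocked at collider P (neither it nor any descendant is in the conditioning set).
  P2: blocked at collider P (neither it nor any descendant is in the conditioning set).
  P3: blocked at collider K (neither it nor any descendant is in the conditioning set).
  P4: blocked at collider K (neither it nor any descendant is in the conditioning set).
The empty set is therefore the unique smallest valid set.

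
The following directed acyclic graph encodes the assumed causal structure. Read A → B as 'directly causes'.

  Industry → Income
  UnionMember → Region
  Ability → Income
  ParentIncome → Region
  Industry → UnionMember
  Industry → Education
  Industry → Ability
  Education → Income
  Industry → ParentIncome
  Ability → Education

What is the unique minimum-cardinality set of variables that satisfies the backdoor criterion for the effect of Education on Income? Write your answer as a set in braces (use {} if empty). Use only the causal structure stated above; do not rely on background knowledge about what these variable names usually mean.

Variables eligible for adjustment (non-descendants of Education, excluding Education and Income): {Ability, Industry, ParentIncome, Region, UnionMember}.
Backdoor paths from Education to Income:
  P1: Education <- Industry -> Ability -> Income
  P2: Education <- Industry -> Income
  P3: Education <- Ability <- Industry -> Income
  P4: Education <- Ability -> Income
The empty set is not sufficient: P1 (Education <- Industry -> Ability -> Income) has no collider blocking it and no conditioned non-collider, so it is open.
Try {Ability, Industry}:
  P1: blocked at fork node Industry ∈ conditioning set.
  P2: blocked at fork node Industry ∈ conditioning set.
  P3: blocked at chain node Ability ∈ conditioning set.
  P4: blocked at fork node Ability ∈ conditioning set.
{Ability, Industry} contains no descendant of Education and blocks every backdoor path.
Every element of {Ability, Industry} is needed (dropping Ability leaves P4 open; dropping Industry leaves P2 open), so no proper subset is valid.
Among all size-2 subsets of the eligible variables, only {Ability, Industry} blocks every backdoor path, so it is the unique smallest valid adjustment set.

{Ability, Industry}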